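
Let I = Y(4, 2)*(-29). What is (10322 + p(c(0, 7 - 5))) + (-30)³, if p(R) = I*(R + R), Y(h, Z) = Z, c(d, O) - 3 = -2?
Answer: -16794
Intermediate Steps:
c(d, O) = 1 (c(d, O) = 3 - 2 = 1)
I = -58 (I = 2*(-29) = -58)
p(R) = -116*R (p(R) = -58*(R + R) = -116*R)
(10322 + p(c(0, 7 - 5))) + (-30)³ = (10322 - 116*1) + (-30)³ = (10322 - 116) - 27000 = 10206 - 27000 = -16794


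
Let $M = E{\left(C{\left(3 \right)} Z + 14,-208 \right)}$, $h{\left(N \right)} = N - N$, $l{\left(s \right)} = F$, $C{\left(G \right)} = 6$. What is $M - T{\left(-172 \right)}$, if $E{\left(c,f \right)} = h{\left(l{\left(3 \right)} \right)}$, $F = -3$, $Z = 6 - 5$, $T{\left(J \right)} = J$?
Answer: $172$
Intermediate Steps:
$Z = 1$ ($Z = 6 - 5 = 1$)
$l{\left(s \right)} = -3$
$h{\left(N \right)} = 0$
$E{\left(c,f \right)} = 0$
$M = 0$
$M - T{\left(-172 \right)} = 0 - -172 = 0 + 172 = 172$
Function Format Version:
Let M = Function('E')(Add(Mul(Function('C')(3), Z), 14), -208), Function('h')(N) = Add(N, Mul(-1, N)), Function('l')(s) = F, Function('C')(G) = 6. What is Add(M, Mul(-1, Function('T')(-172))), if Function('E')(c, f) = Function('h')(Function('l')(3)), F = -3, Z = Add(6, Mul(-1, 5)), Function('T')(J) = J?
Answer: 172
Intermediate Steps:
Z = 1 (Z = Add(6, -5) = 1)
Function('l')(s) = -3
Function('h')(N) = 0
Function('E')(c, f) = 0
M = 0
Add(M, Mul(-1, Function('T')(-172))) = Add(0, Mul(-1, -172)) = Add(0, 172) = 172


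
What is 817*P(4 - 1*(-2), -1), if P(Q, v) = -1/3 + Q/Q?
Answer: 1634/3 ≈ 544.67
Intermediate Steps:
P(Q, v) = 2/3 (P(Q, v) = -1*1/3 + 1 = -1/3 + 1 = 2/3)
817*P(4 - 1*(-2), -1) = 817*(2/3) = 1634/3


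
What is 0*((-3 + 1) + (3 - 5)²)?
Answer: 0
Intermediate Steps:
0*((-3 + 1) + (3 - 5)²) = 0*(-2 + (-2)²) = 0*(-2 + 4) = 0*2 = 0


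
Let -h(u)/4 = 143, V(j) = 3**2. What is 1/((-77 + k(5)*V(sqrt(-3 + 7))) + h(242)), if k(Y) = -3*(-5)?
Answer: -1/514 ≈ -0.0019455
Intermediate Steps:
V(j) = 9
h(u) = -572 (h(u) = -4*143 = -572)
k(Y) = 15
1/((-77 + k(5)*V(sqrt(-3 + 7))) + h(242)) = 1/((-77 + 15*9) - 572) = 1/((-77 + 135) - 572) = 1/(58 - 572) = 1/(-514) = -1/514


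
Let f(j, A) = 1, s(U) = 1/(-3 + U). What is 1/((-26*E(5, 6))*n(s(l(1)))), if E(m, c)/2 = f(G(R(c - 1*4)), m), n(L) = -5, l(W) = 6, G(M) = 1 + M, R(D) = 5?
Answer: 1/260 ≈ 0.0038462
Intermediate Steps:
E(m, c) = 2 (E(m, c) = 2*1 = 2)
1/((-26*E(5, 6))*n(s(l(1)))) = 1/(-26*2*(-5)) = 1/(-52*(-5)) = 1/260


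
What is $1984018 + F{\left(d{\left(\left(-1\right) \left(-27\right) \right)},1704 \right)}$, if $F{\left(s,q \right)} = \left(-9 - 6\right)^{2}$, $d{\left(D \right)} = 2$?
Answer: $1984243$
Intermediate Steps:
$F{\left(s,q \right)} = 225$ ($F{\left(s,q \right)} = \left(-15\right)^{2} = 225$)
$1984018 + F{\left(d{\left(\left(-1\right) \left(-27\right) \right)},1704 \right)} = 1984018 + 225 = 1984243$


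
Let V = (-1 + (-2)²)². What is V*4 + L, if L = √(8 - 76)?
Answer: 36 + 2*I*√17 ≈ 36.0 + 8.2462*I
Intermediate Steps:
V = 9 (V = (-1 + 4)² = 3² = 9)
L = 2*I*√17 (L = √(-68) = 2*I*√17 ≈ 8.2462*I)
V*4 + L = 9*4 + 2*I*√17 = 36 + 2*I*√17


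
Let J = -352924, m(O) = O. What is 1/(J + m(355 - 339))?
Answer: -1/352908 ≈ -2.8336e-6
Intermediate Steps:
1/(J + m(355 - 339)) = 1/(-352924 + (355 - 339)) = 1/(-352924 + 16) = 1/(-352908) = -1/352908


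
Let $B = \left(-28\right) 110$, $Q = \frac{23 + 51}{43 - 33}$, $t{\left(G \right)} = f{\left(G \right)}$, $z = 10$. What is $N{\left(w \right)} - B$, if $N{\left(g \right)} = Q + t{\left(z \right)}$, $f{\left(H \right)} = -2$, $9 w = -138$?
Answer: $\frac{15427}{5} \approx 3085.4$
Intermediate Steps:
$w = - \frac{46}{3}$ ($w = \frac{1}{9} \left(-138\right) = - \frac{46}{3} \approx -15.333$)
$t{\left(G \right)} = -2$
$Q = \frac{37}{5}$ ($Q = \frac{74}{10} = 74 \cdot \frac{1}{10} = \frac{37}{5} \approx 7.4$)
$N{\left(g \right)} = \frac{27}{5}$ ($N{\left(g \right)} = \frac{37}{5} - 2 = \frac{27}{5}$)
$B = -3080$
$N{\left(w \right)} - B = \frac{27}{5} - -3080 = \frac{27}{5} + 3080 = \frac{15427}{5}$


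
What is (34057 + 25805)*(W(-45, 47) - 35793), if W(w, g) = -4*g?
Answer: -2153894622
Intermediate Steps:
(34057 + 25805)*(W(-45, 47) - 35793) = (34057 + 25805)*(-4*47 - 35793) = 59862*(-188 - 35793) = 59862*(-35981) = -2153894622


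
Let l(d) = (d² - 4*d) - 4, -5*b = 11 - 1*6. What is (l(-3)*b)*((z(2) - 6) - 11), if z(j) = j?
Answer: 255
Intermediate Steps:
b = -1 (b = -(11 - 1*6)/5 = -(11 - 6)/5 = -⅕*5 = -1)
l(d) = -4 + d² - 4*d
(l(-3)*b)*((z(2) - 6) - 11) = ((-4 + (-3)² - 4*(-3))*(-1))*((2 - 6) - 11) = ((-4 + 9 + 12)*(-1))*(-4 - 11) = (17*(-1))*(-15) = -17*(-15) = 255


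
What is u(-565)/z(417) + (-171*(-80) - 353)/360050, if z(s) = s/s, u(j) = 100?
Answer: 36018327/360050 ≈ 100.04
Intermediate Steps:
z(s) = 1
u(-565)/z(417) + (-171*(-80) - 353)/360050 = 100/1 + (-171*(-80) - 353)/360050 = 100*1 + (13680 - 353)*(1/360050) = 100 + 13327*(1/360050) = 100 + 13327/360050 = 36018327/360050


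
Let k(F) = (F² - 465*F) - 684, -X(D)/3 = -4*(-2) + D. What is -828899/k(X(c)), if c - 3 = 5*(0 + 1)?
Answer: -828899/23940 ≈ -34.624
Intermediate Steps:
c = 8 (c = 3 + 5*(0 + 1) = 3 + 5*1 = 3 + 5 = 8)
X(D) = -24 - 3*D (X(D) = -3*(-4*(-2) + D) = -3*(8 + D) = -24 - 3*D)
k(F) = -684 + F² - 465*F
-828899/k(X(c)) = -828899/(-684 + (-24 - 3*8)² - 465*(-24 - 3*8)) = -828899/(-684 + (-24 - 24)² - 465*(-24 - 24)) = -828899/(-684 + (-48)² - 465*(-48)) = -828899/(-684 + 2304 + 22320) = -828899/23940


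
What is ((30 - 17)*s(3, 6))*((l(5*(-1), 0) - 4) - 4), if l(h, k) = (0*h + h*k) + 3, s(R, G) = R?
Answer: -195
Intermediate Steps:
l(h, k) = 3 + h*k (l(h, k) = (0 + h*k) + 3 = h*k + 3 = 3 + h*k)
((30 - 17)*s(3, 6))*((l(5*(-1), 0) - 4) - 4) = ((30 - 17)*3)*(((3 + (5*(-1))*0) - 4) - 4) = (13*3)*(((3 - 5*0) - 4) - 4) = 39*(((3 + 0) - 4) - 4) = 39*((3 - 4) - 4) = 39*(-1 - 4) = 39*(-5) = -195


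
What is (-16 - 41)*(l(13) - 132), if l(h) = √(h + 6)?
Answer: 7524 - 57*√19 ≈ 7275.5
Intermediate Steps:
l(h) = √(6 + h)
(-16 - 41)*(l(13) - 132) = (-16 - 41)*(√(6 + 13) - 132) = -57*(√19 - 132) = -57*(-132 + √19) = 7524 - 57*√19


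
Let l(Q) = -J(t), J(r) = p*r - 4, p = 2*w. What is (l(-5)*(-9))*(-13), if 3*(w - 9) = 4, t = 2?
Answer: -4368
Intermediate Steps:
w = 31/3 (w = 9 + (⅓)*4 = 9 + 4/3 = 31/3 ≈ 10.333)
p = 62/3 (p = 2*(31/3) = 62/3 ≈ 20.667)
J(r) = -4 + 62*r/3 (J(r) = 62*r/3 - 4 = -4 + 62*r/3)
l(Q) = -112/3 (l(Q) = -(-4 + (62/3)*2) = -(-4 + 124/3) = -1*112/3 = -112/3)
(l(-5)*(-9))*(-13) = -112/3*(-9)*(-13) = 336*(-13) = -4368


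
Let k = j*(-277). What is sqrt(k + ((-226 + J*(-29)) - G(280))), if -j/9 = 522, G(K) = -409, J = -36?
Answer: sqrt(1302573) ≈ 1141.3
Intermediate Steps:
j = -4698 (j = -9*522 = -4698)
k = 1301346 (k = -4698*(-277) = 1301346)
sqrt(k + ((-226 + J*(-29)) - G(280))) = sqrt(1301346 + ((-226 - 36*(-29)) - 1*(-409))) = sqrt(1301346 + ((-226 + 1044) + 409)) = sqrt(1301346 + (818 + 409)) = sqrt(1301346 + 1227) = sqrt(1302573)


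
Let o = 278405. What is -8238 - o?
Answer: -286643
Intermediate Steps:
-8238 - o = -8238 - 1*278405 = -8238 - 278405 = -286643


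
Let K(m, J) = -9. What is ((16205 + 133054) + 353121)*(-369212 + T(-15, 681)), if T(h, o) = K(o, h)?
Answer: -185489245980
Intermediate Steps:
T(h, o) = -9
((16205 + 133054) + 353121)*(-369212 + T(-15, 681)) = ((16205 + 133054) + 353121)*(-369212 - 9) = (149259 + 353121)*(-369221) = 502380*(-369221) = -185489245980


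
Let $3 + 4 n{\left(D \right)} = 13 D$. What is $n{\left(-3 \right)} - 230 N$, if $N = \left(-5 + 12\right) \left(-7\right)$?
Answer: $\frac{22519}{2} \approx 11260.0$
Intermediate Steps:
$n{\left(D \right)} = - \frac{3}{4} + \frac{13 D}{4}$
$N = -49$ ($N = 7 \left(-7\right) = -49$)
$n{\left(-3 \right)} - 230 N = \left(- \frac{3}{4} + \frac{13}{4} \left(-3\right)\right) - -11270 = \left(- \frac{3}{4} - \frac{39}{4}\right) + 11270 = - \frac{21}{2} + 11270 = \frac{22519}{2}$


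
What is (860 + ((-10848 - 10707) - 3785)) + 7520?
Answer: -16960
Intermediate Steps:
(860 + ((-10848 - 10707) - 3785)) + 7520 = (860 + (-21555 - 3785)) + 7520 = (860 - 25340) + 7520 = -24480 + 7520 = -16960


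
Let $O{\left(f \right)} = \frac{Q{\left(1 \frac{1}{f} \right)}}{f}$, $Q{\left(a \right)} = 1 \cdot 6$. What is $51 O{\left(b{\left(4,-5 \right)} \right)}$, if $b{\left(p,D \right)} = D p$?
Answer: $- \frac{153}{10} \approx -15.3$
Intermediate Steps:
$Q{\left(a \right)} = 6$
$O{\left(f \right)} = \frac{6}{f}$
$51 O{\left(b{\left(4,-5 \right)} \right)} = 51 \frac{6}{\left(-5\right) 4} = 51 \frac{6}{-20} = 51 \cdot 6 \left(- \frac{1}{20}\right) = 51 \left(- \frac{3}{10}\right) = - \frac{153}{10}$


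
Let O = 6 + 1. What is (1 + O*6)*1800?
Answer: 77400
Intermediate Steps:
O = 7
(1 + O*6)*1800 = (1 + 7*6)*1800 = (1 + 42)*1800 = 43*1800 = 77400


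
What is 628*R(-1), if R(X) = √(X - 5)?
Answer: 628*I*√6 ≈ 1538.3*I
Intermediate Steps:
R(X) = √(-5 + X)
628*R(-1) = 628*√(-5 - 1) = 628*√(-6) = 628*(I*√6) = 628*I*√6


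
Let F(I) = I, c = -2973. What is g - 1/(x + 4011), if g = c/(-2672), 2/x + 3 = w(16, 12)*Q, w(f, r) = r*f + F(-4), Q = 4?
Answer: 8929607165/8027331952 ≈ 1.1124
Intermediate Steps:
w(f, r) = -4 + f*r (w(f, r) = r*f - 4 = f*r - 4 = -4 + f*r)
x = 2/749 (x = 2/(-3 + (-4 + 16*12)*4) = 2/(-3 + (-4 + 192)*4) = 2/(-3 + 188*4) = 2/(-3 + 752) = 2/749 ≈ 0.0026702)
g = 2973/2672 (g = -2973/(-2672) = -2973*(-1/2672) = 2973/2672 ≈ 1.1126)
g - 1/(x + 4011) = 2973/2672 - 1/(2/749 + 4011) = 2973/2672 - 1/3004241/749 = 2973/2672 - 1*749/3004241 = 2973/2672 - 749/3004241 = 8929607165/8027331952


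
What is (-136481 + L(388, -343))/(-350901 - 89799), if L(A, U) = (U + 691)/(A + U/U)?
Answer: 53090761/171432300 ≈ 0.30969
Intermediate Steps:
L(A, U) = (691 + U)/(1 + A) (L(A, U) = (691 + U)/(A + 1) = (691 + U)/(1 + A))
(-136481 + L(388, -343))/(-350901 - 89799) = (-136481 + (691 - 343)/(1 + 388))/(-350901 - 89799) = (-136481 + 348/389)/(-440700) = (-136481 + (1/389)*348)*(-1/440700) = (-136481 + 348/389)*(-1/440700) = -53090761/389*(-1/440700) = 53090761/171432300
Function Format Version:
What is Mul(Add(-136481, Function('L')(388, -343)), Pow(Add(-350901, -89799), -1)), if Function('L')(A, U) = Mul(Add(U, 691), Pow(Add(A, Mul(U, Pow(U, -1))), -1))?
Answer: Rational(53090761, 171432300) ≈ 0.30969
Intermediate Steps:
Function('L')(A, U) = Mul(Pow(Add(1, A), -1), Add(691, U)) (Function('L')(A, U) = Mul(Add(691, U), Pow(Add(A, 1), -1)) = Mul(Add(691, U), Pow(Add(1, A), -1)) = Mul(Pow(Add(1, A), -1), Add(691, U)))
Mul(Add(-136481, Function('L')(388, -343)), Pow(Add(-350901, -89799), -1)) = Mul(Add(-136481, Mul(Pow(Add(1, 388), -1), Add(691, -343))), Pow(Add(-350901, -89799), -1)) = Mul(Add(-136481, Mul(Pow(389, -1), 348)), Pow(-440700, -1)) = Mul(Add(-136481, Mul(Rational(1, 389), 348)), Rational(-1, 440700)) = Mul(Add(-136481, Rational(348, 389)), Rational(-1, 440700)) = Mul(Rational(-53090761, 389), Rational(-1, 440700)) = Rational(53090761, 171432300)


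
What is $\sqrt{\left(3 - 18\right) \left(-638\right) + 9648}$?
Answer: $\sqrt{19218} \approx 138.63$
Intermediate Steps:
$\sqrt{\left(3 - 18\right) \left(-638\right) + 9648} = \sqrt{\left(-15\right) \left(-638\right) + 9648} = \sqrt{9570 + 9648} = \sqrt{19218}$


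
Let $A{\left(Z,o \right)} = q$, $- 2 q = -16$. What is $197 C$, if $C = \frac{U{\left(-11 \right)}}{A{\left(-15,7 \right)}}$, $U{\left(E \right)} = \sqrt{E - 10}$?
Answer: $\frac{197 i \sqrt{21}}{8} \approx 112.85 i$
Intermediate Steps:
$U{\left(E \right)} = \sqrt{-10 + E}$
$q = 8$ ($q = \left(- \frac{1}{2}\right) \left(-16\right) = 8$)
$A{\left(Z,o \right)} = 8$
$C = \frac{i \sqrt{21}}{8}$ ($C = \frac{\sqrt{-10 - 11}}{8} = \sqrt{-21} \cdot \frac{1}{8} = i \sqrt{21} \cdot \frac{1}{8} = \frac{i \sqrt{21}}{8} \approx 0.57282 i$)
$197 C = 197 \frac{i \sqrt{21}}{8} = \frac{197 i \sqrt{21}}{8}$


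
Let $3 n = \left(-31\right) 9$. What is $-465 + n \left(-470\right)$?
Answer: $43245$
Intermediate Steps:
$n = -93$ ($n = \frac{\left(-31\right) 9}{3} = \frac{1}{3} \left(-279\right) = -93$)
$-465 + n \left(-470\right) = -465 - -43710 = -465 + 43710 = 43245$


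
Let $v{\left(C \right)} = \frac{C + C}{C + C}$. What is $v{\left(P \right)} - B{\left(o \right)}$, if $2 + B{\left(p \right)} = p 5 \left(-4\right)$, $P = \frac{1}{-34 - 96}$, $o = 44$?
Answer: $883$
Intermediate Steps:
$P = - \frac{1}{130}$ ($P = \frac{1}{-34 - 96} = \frac{1}{-130} = - \frac{1}{130} \approx -0.0076923$)
$v{\left(C \right)} = 1$ ($v{\left(C \right)} = \frac{2 C}{2 C} = 2 C \frac{1}{2 C} = 1$)
$B{\left(p \right)} = -2 - 20 p$ ($B{\left(p \right)} = -2 + p 5 \left(-4\right) = -2 + 5 p \left(-4\right) = -2 - 20 p$)
$v{\left(P \right)} - B{\left(o \right)} = 1 - \left(-2 - 880\right) = 1 - -882 = 1 + 882 = 883$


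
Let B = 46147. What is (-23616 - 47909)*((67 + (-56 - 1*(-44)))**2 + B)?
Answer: -3517027300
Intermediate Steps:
(-23616 - 47909)*((67 + (-56 - 1*(-44)))**2 + B) = (-23616 - 47909)*((67 + (-56 - 1*(-44)))**2 + 46147) = -71525*((67 + (-56 + 44))**2 + 46147) = -71525*((67 - 12)**2 + 46147) = -71525*(55**2 + 46147) = -71525*(3025 + 46147) = -71525*49172 = -3517027300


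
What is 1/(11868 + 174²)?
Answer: 1/42144 ≈ 2.3728e-5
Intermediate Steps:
1/(11868 + 174²) = 1/(11868 + 30276) = 1/42144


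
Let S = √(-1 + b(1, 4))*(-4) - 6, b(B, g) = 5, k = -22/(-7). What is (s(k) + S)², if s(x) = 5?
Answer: 81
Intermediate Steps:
k = 22/7 (k = -22*(-⅐) = 22/7 ≈ 3.1429)
S = -14 (S = √(-1 + 5)*(-4) - 6 = √4*(-4) - 6 = 2*(-4) - 6 = -8 - 6 = -14)
(s(k) + S)² = (5 - 14)² = (-9)² = 81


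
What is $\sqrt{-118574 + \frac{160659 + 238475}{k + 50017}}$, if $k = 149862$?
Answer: $\frac{18 i \sqrt{14620811654127}}{199879} \approx 344.34 i$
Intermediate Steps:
$\sqrt{-118574 + \frac{160659 + 238475}{k + 50017}} = \sqrt{-118574 + \frac{160659 + 238475}{149862 + 50017}} = \sqrt{-118574 + \frac{399134}{199879}} = \sqrt{- \frac{23700053412}{199879}} = \frac{18 i \sqrt{14620811654127}}{199879}$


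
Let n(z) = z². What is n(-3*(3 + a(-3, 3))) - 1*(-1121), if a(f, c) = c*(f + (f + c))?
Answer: 1445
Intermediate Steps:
a(f, c) = c*(c + 2*f) (a(f, c) = c*(f + (c + f)) = c*(c + 2*f))
n(-3*(3 + a(-3, 3))) - 1*(-1121) = (-3*(3 + 3*(3 + 2*(-3))))² - 1*(-1121) = (-3*(3 + 3*(3 - 6)))² + 1121 = (-3*(3 + 3*(-3)))² + 1121 = (-3*(3 - 9))² + 1121 = (-3*(-6))² + 1121 = 18² + 1121 = 324 + 1121 = 1445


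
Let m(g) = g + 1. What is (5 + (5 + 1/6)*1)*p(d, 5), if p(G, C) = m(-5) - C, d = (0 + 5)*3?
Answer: -183/2 ≈ -91.500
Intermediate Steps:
m(g) = 1 + g
d = 15 (d = 5*3 = 15)
p(G, C) = -4 - C (p(G, C) = (1 - 5) - C = -4 - C)
(5 + (5 + 1/6)*1)*p(d, 5) = (5 + (5 + 1/6)*1)*(-4 - 1*5) = (5 + (5 + 1*(1/6))*1)*(-4 - 5) = (5 + (5 + 1/6)*1)*(-9) = (5 + (31/6)*1)*(-9) = (5 + 31/6)*(-9) = (61/6)*(-9) = -183/2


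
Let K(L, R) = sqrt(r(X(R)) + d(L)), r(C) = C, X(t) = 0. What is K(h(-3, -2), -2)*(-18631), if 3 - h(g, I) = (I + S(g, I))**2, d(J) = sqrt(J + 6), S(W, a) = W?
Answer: -37262*sqrt(I) ≈ -26348.0 - 26348.0*I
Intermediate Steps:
d(J) = sqrt(6 + J)
h(g, I) = 3 - (I + g)**2
K(L, R) = (6 + L)**(1/4) (K(L, R) = sqrt(0 + sqrt(6 + L)) = sqrt(sqrt(6 + L)) = (6 + L)**(1/4))
K(h(-3, -2), -2)*(-18631) = (6 + (3 - (-2 - 3)**2))**(1/4)*(-18631) = (6 + (3 - 1*(-5)**2))**(1/4)*(-18631) = (6 + (3 - 1*25))**(1/4)*(-18631) = (6 + (3 - 25))**(1/4)*(-18631) = (6 - 22)**(1/4)*(-18631) = (-16)**(1/4)*(-18631) = (2*(-1)**(1/4))*(-18631) = -37262*(-1)**(1/4)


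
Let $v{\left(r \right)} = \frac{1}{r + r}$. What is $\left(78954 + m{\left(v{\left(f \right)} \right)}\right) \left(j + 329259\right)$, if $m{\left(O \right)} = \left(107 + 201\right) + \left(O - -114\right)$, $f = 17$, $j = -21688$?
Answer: $\frac{830068001235}{34} \approx 2.4414 \cdot 10^{10}$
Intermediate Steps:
$v{\left(r \right)} = \frac{1}{2 r}$
$m{\left(O \right)} = 422 + O$ ($m{\left(O \right)} = 308 + \left(O + 114\right) = 308 + \left(114 + O\right) = 422 + O$)
$\left(78954 + m{\left(v{\left(f \right)} \right)}\right) \left(j + 329259\right) = \left(78954 + \left(422 + \frac{1}{2 \cdot 17}\right)\right) \left(-21688 + 329259\right) = \left(78954 + \left(422 + \frac{1}{2} \cdot \frac{1}{17}\right)\right) 307571 = \left(78954 + \left(422 + \frac{1}{34}\right)\right) 307571 = \left(78954 + \frac{14349}{34}\right) 307571 = \frac{2698785}{34} \cdot 307571 = \frac{830068001235}{34}$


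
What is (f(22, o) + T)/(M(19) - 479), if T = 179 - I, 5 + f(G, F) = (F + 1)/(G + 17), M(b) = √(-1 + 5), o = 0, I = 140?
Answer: -1327/18603 ≈ -0.071333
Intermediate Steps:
M(b) = 2 (M(b) = √4 = 2)
f(G, F) = -5 + (1 + F)/(17 + G) (f(G, F) = -5 + (F + 1)/(G + 17) = -5 + (1 + F)/(17 + G))
T = 39 (T = 179 - 1*140 = 179 - 140 = 39)
(f(22, o) + T)/(M(19) - 479) = ((-84 + 0 - 5*22)/(17 + 22) + 39)/(2 - 479) = ((-84 + 0 - 110)/39 + 39)/(-477) = ((1/39)*(-194) + 39)*(-1/477) = (-194/39 + 39)*(-1/477) = (1327/39)*(-1/477) = -1327/18603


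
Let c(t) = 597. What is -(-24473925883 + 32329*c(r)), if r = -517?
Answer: 24454625470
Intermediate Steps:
-(-24473925883 + 32329*c(r)) = -32329/(1/(-757027 + 597)) = -32329/(1/(-756430)) = -32329/(-1/756430) = -32329*(-756430) = 24454625470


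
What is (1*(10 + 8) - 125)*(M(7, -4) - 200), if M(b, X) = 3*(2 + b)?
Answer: 18511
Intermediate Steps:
M(b, X) = 6 + 3*b
(1*(10 + 8) - 125)*(M(7, -4) - 200) = (1*(10 + 8) - 125)*((6 + 3*7) - 200) = (1*18 - 125)*((6 + 21) - 200) = (18 - 125)*(27 - 200) = -107*(-173) = 18511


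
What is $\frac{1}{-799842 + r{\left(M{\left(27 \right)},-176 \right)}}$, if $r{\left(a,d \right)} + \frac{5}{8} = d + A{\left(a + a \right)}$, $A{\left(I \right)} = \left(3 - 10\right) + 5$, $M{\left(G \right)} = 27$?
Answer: $- \frac{8}{6400165} \approx -1.25 \cdot 10^{-6}$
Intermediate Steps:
$A{\left(I \right)} = -2$ ($A{\left(I \right)} = -7 + 5 = -2$)
$r{\left(a,d \right)} = - \frac{21}{8} + d$ ($r{\left(a,d \right)} = - \frac{5}{8} + \left(d - 2\right) = - \frac{5}{8} + \left(-2 + d\right) = - \frac{21}{8} + d$)
$\frac{1}{-799842 + r{\left(M{\left(27 \right)},-176 \right)}} = \frac{1}{-799842 - \frac{1429}{8}} = \frac{1}{- \frac{6400165}{8}} = - \frac{8}{6400165}$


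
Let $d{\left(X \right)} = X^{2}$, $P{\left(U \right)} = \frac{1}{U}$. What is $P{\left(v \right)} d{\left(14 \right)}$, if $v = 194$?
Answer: $\frac{98}{97} \approx 1.0103$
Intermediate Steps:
$P{\left(v \right)} d{\left(14 \right)} = \frac{14^{2}}{194} = \frac{1}{194} \cdot 196 = \frac{98}{97}$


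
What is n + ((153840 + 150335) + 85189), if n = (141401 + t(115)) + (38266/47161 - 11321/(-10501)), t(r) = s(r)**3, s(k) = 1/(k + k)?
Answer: 3198165945311068441661/6025556621387000 ≈ 5.3077e+5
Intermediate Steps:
s(k) = 1/(2*k)
t(r) = 1/(8*r**3) (t(r) = (1/(2*r))**3 = 1/(8*r**3))
n = 852031116981340573661/6025556621387000 (n = (141401 + (1/8)/115**3) + (38266/47161 - 11321/(-10501)) = (141401 + (1/8)*(1/1520875)) + (38266*(1/47161) - 11321*(-1/10501)) = (141401 + 1/12167000) + (38266/47161 + 11321/10501) = 1720425967001/12167000 + 935740947/495237661 = 852031116981340573661/6025556621387000 ≈ 1.4140e+5)
n + ((153840 + 150335) + 85189) = 852031116981340573661/6025556621387000 + ((153840 + 150335) + 85189) = 852031116981340573661/6025556621387000 + (304175 + 85189) = 852031116981340573661/6025556621387000 + 389364 = 3198165945311068441661/6025556621387000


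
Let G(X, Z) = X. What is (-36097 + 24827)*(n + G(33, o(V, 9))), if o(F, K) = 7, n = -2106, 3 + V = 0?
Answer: 23362710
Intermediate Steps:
V = -3 (V = -3 + 0 = -3)
(-36097 + 24827)*(n + G(33, o(V, 9))) = (-36097 + 24827)*(-2106 + 33) = -11270*(-2073) = 23362710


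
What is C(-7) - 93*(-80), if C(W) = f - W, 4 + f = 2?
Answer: 7445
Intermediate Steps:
f = -2 (f = -4 + 2 = -2)
C(W) = -2 - W
C(-7) - 93*(-80) = (-2 - 1*(-7)) - 93*(-80) = (-2 + 7) + 7440 = 5 + 7440 = 7445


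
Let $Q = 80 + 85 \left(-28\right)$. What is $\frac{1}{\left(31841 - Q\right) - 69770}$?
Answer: $- \frac{1}{35629} \approx -2.8067 \cdot 10^{-5}$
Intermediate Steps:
$Q = -2300$ ($Q = 80 - 2380 = -2300$)
$\frac{1}{\left(31841 - Q\right) - 69770} = \frac{1}{\left(31841 - -2300\right) - 69770} = \frac{1}{\left(31841 + 2300\right) - 69770} = \frac{1}{34141 - 69770} = \frac{1}{-35629} = - \frac{1}{35629}$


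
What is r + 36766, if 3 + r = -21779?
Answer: 14984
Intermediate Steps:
r = -21782 (r = -3 - 21779 = -21782)
r + 36766 = -21782 + 36766 = 14984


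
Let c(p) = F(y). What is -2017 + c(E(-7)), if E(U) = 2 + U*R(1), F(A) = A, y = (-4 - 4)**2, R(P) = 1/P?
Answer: -1953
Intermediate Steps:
R(P) = 1/P
y = 64 (y = (-8)**2 = 64)
E(U) = 2 + U (E(U) = 2 + U/1 = 2 + U*1 = 2 + U)
c(p) = 64
-2017 + c(E(-7)) = -2017 + 64 = -1953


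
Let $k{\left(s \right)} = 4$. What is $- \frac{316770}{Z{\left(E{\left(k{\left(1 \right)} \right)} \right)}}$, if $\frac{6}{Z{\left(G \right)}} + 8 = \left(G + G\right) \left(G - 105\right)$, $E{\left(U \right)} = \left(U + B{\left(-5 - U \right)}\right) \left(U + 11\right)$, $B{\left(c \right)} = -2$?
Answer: $237999860$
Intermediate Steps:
$E{\left(U \right)} = \left(-2 + U\right) \left(11 + U\right)$ ($E{\left(U \right)} = \left(U - 2\right) \left(U + 11\right) = \left(-2 + U\right) \left(11 + U\right)$)
$Z{\left(G \right)} = \frac{6}{-8 + 2 G \left(-105 + G\right)}$ ($Z{\left(G \right)} = \frac{6}{-8 + \left(G + G\right) \left(G - 105\right)} = \frac{6}{-8 + 2 G \left(-105 + G\right)}$)
$- \frac{316770}{Z{\left(E{\left(k{\left(1 \right)} \right)} \right)}} = - \frac{316770}{3 \frac{1}{-4 + \left(-22 + 4^{2} + 9 \cdot 4\right)^{2} - 105 \left(-22 + 4^{2} + 9 \cdot 4\right)}} = - \frac{316770}{3 \frac{1}{-4 + \left(-22 + 16 + 36\right)^{2} - 105 \left(-22 + 16 + 36\right)}} = - \frac{316770}{3 \frac{1}{-4 + 30^{2} - 3150}} = - \frac{316770}{3 \frac{1}{-4 + 900 - 3150}} = - \frac{316770}{3 \frac{1}{-2254}} = - \frac{316770}{3 \left(- \frac{1}{2254}\right)} = - \frac{316770}{- \frac{3}{2254}} = \left(-316770\right) \left(- \frac{2254}{3}\right) = 237999860$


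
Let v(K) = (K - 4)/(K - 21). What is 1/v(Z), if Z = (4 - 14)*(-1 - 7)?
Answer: 59/76 ≈ 0.77632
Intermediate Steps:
Z = 80 (Z = -10*(-8) = 80)
v(K) = (-4 + K)/(-21 + K)
1/v(Z) = 1/((-4 + 80)/(-21 + 80)) = 1/(76/59) = 59/76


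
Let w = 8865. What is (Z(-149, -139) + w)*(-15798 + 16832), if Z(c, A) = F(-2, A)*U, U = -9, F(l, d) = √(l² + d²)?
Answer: 9166410 - 46530*√773 ≈ 7.8727e+6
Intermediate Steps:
F(l, d) = √(d² + l²)
Z(c, A) = -9*√(4 + A²) (Z(c, A) = √(A² + (-2)²)*(-9) = √(A² + 4)*(-9) = √(4 + A²)*(-9) = -9*√(4 + A²))
(Z(-149, -139) + w)*(-15798 + 16832) = (-9*√(4 + (-139)²) + 8865)*(-15798 + 16832) = (-9*√(4 + 19321) + 8865)*1034 = (-45*√773 + 8865)*1034 = (8865 - 45*√773)*1034 = 9166410 - 46530*√773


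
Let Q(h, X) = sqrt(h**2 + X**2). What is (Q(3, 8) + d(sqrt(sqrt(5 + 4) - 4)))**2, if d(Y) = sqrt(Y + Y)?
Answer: (sqrt(73) + sqrt(2)*sqrt(I))**2 ≈ 90.088 + 19.088*I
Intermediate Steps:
Q(h, X) = sqrt(X**2 + h**2)
d(Y) = sqrt(2)*sqrt(Y) (d(Y) = sqrt(2*Y) = sqrt(2)*sqrt(Y))
(Q(3, 8) + d(sqrt(sqrt(5 + 4) - 4)))**2 = (sqrt(8**2 + 3**2) + sqrt(2)*sqrt(sqrt(sqrt(5 + 4) - 4)))**2 = (sqrt(64 + 9) + sqrt(2)*sqrt(sqrt(sqrt(9) - 4)))**2 = (sqrt(73) + sqrt(2)*sqrt(sqrt(3 - 4)))**2 = (sqrt(73) + sqrt(2)*sqrt(sqrt(-1)))**2 = (sqrt(73) + sqrt(2)*sqrt(I))**2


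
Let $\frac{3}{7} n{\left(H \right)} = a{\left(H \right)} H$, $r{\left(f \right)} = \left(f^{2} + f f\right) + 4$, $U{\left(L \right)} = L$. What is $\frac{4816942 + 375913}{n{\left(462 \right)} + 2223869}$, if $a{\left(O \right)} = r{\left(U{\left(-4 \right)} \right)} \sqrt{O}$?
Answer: $\frac{11548229255995}{4249793209993} - \frac{201524316840 \sqrt{462}}{4249793209993} \approx 1.6981$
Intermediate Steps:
$r{\left(f \right)} = 4 + 2 f^{2}$ ($r{\left(f \right)} = \left(f^{2} + f^{2}\right) + 4 = 2 f^{2} + 4 = 4 + 2 f^{2}$)
$a{\left(O \right)} = 36 \sqrt{O}$ ($a{\left(O \right)} = \left(4 + 2 \left(-4\right)^{2}\right) \sqrt{O} = \left(4 + 2 \cdot 16\right) \sqrt{O} = \left(4 + 32\right) \sqrt{O} = 36 \sqrt{O}$)
$n{\left(H \right)} = 84 H^{\frac{3}{2}}$ ($n{\left(H \right)} = \frac{7 \cdot 36 \sqrt{H} H}{3} = \frac{7 \cdot 36 H^{\frac{3}{2}}}{3} = 84 H^{\frac{3}{2}}$)
$\frac{4816942 + 375913}{n{\left(462 \right)} + 2223869} = \frac{4816942 + 375913}{84 \cdot 462^{\frac{3}{2}} + 2223869} = \frac{5192855}{84 \cdot 462 \sqrt{462} + 2223869} = \frac{5192855}{38808 \sqrt{462} + 2223869} = \frac{5192855}{2223869 + 38808 \sqrt{462}}$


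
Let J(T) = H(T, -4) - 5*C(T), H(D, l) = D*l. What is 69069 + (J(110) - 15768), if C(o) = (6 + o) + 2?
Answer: 52271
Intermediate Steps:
C(o) = 8 + o
J(T) = -40 - 9*T (J(T) = T*(-4) - 5*(8 + T) = -4*T + (-40 - 5*T) = -40 - 9*T)
69069 + (J(110) - 15768) = 69069 + ((-40 - 9*110) - 15768) = 69069 + ((-40 - 990) - 15768) = 69069 + (-1030 - 15768) = 69069 - 16798 = 52271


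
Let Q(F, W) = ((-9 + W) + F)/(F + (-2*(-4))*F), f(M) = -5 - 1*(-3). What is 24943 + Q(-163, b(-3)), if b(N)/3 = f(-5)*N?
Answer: 36591535/1467 ≈ 24943.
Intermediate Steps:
f(M) = -2 (f(M) = -5 + 3 = -2)
b(N) = -6*N (b(N) = 3*(-2*N) = -6*N)
Q(F, W) = (-9 + F + W)/(9*F) (Q(F, W) = (-9 + F + W)/(F + 8*F) = (-9 + F + W)/((9*F)) = (-9 + F + W)*(1/(9*F)) = (-9 + F + W)/(9*F))
24943 + Q(-163, b(-3)) = 24943 + (⅑)*(-9 - 163 - 6*(-3))/(-163) = 24943 + (⅑)*(-1/163)*(-9 - 163 + 18) = 24943 + (⅑)*(-1/163)*(-154) = 24943 + 154/1467 = 36591535/1467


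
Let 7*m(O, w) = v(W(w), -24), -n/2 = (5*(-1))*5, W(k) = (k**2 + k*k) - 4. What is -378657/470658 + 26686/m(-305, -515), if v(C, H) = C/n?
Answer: 99884183209/5944253654 ≈ 16.803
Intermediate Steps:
W(k) = -4 + 2*k**2 (W(k) = (k**2 + k**2) - 4 = 2*k**2 - 4 = -4 + 2*k**2)
n = 50 (n = -2*5*(-1)*5 = -(-10)*5 = -2*(-25) = 50)
v(C, H) = C/50
m(O, w) = -2/175 + w**2/175 (m(O, w) = ((-4 + 2*w**2)/50)/7 = (-2/25 + w**2/25)/7 = -2/175 + w**2/175)
-378657/470658 + 26686/m(-305, -515) = -378657/470658 + 26686/(-2/175 + (1/175)*(-515)**2) = -378657*1/470658 + 26686/(-2/175 + (1/175)*265225) = -126219/156886 + 26686/(-2/175 + 10609/7) = -126219/156886 + 26686/(37889/25) = -126219/156886 + 26686*(25/37889) = -126219/156886 + 667150/37889 = 99884183209/5944253654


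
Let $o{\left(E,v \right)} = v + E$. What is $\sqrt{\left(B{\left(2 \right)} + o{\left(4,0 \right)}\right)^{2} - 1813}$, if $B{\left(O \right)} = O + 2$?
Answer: $i \sqrt{1749} \approx 41.821 i$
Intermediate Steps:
$B{\left(O \right)} = 2 + O$
$o{\left(E,v \right)} = E + v$
$\sqrt{\left(B{\left(2 \right)} + o{\left(4,0 \right)}\right)^{2} - 1813} = \sqrt{\left(\left(2 + 2\right) + \left(4 + 0\right)\right)^{2} - 1813} = \sqrt{\left(4 + 4\right)^{2} - 1813} = \sqrt{8^{2} - 1813} = \sqrt{64 - 1813} = \sqrt{-1749} = i \sqrt{1749}$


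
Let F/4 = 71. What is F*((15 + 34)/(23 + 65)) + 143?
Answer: 6625/22 ≈ 301.14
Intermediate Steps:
F = 284 (F = 4*71 = 284)
F*((15 + 34)/(23 + 65)) + 143 = 284*((15 + 34)/(23 + 65)) + 143 = 284*(49/88) + 143 = 3479/22 + 143 = 6625/22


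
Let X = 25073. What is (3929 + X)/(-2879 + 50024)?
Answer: 29002/47145 ≈ 0.61517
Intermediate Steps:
(3929 + X)/(-2879 + 50024) = (3929 + 25073)/(-2879 + 50024) = 29002/47145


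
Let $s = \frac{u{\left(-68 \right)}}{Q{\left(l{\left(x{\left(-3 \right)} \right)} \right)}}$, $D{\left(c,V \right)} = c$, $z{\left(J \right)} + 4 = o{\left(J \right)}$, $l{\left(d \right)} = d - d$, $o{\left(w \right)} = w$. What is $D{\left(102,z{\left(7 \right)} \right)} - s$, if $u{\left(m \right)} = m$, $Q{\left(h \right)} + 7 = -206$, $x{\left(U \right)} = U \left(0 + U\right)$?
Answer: $\frac{21658}{213} \approx 101.68$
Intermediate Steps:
$x{\left(U \right)} = U^{2}$ ($x{\left(U \right)} = U U = U^{2}$)
$l{\left(d \right)} = 0$
$z{\left(J \right)} = -4 + J$
$Q{\left(h \right)} = -213$ ($Q{\left(h \right)} = -7 - 206 = -213$)
$s = \frac{68}{213}$ ($s = - \frac{68}{-213} = \left(-68\right) \left(- \frac{1}{213}\right) = \frac{68}{213} \approx 0.31925$)
$D{\left(102,z{\left(7 \right)} \right)} - s = 102 - \frac{68}{213} = \frac{21658}{213}$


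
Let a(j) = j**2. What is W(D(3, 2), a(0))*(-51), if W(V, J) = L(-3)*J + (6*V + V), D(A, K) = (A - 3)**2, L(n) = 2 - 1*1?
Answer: 0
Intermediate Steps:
L(n) = 1 (L(n) = 2 - 1 = 1)
D(A, K) = (-3 + A)**2
W(V, J) = J + 7*V (W(V, J) = 1*J + (6*V + V) = J + 7*V)
W(D(3, 2), a(0))*(-51) = (0**2 + 7*(-3 + 3)**2)*(-51) = (0 + 7*0**2)*(-51) = (0 + 7*0)*(-51) = (0 + 0)*(-51) = 0*(-51) = 0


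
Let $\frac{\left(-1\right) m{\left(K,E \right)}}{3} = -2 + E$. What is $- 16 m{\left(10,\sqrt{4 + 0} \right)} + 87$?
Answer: $87$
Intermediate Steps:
$m{\left(K,E \right)} = 6 - 3 E$ ($m{\left(K,E \right)} = - 3 \left(-2 + E\right) = 6 - 3 E$)
$- 16 m{\left(10,\sqrt{4 + 0} \right)} + 87 = - 16 \left(6 - 3 \sqrt{4 + 0}\right) + 87 = - 16 \left(6 - 3 \sqrt{4}\right) + 87 = - 16 \left(6 - 6\right) + 87 = \left(-16\right) 0 + 87 = 0 + 87 = 87$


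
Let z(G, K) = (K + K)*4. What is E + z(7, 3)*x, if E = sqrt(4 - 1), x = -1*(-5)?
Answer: 120 + sqrt(3) ≈ 121.73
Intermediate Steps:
z(G, K) = 8*K (z(G, K) = (2*K)*4 = 8*K)
x = 5
E = sqrt(3) ≈ 1.7320
E + z(7, 3)*x = sqrt(3) + (8*3)*5 = sqrt(3) + 24*5 = sqrt(3) + 120 = 120 + sqrt(3)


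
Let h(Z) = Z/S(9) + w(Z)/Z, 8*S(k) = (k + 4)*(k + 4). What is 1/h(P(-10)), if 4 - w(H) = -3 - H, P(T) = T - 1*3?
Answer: -13/2 ≈ -6.5000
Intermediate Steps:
P(T) = -3 + T (P(T) = T - 3 = -3 + T)
w(H) = 7 + H (w(H) = 4 - (-3 - H) = 4 + (3 + H) = 7 + H)
S(k) = (4 + k)**2/8 (S(k) = ((k + 4)*(k + 4))/8 = ((4 + k)*(4 + k))/8 = (4 + k)**2/8)
h(Z) = 8*Z/169 + (7 + Z)/Z (h(Z) = Z/(((4 + 9)**2/8)) + (7 + Z)/Z = Z/(((1/8)*13**2)) + (7 + Z)/Z = Z/(((1/8)*169)) + (7 + Z)/Z = Z/(169/8) + (7 + Z)/Z = Z*(8/169) + (7 + Z)/Z = 8*Z/169 + (7 + Z)/Z)
1/h(P(-10)) = 1/(1 + 7/(-3 - 10) + 8*(-3 - 10)/169) = 1/(1 + 7/(-13) + (8/169)*(-13)) = 1/(1 + 7*(-1/13) - 8/13) = 1/(1 - 7/13 - 8/13) = 1/(-2/13) = -13/2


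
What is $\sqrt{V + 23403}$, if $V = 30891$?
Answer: $\sqrt{54294} \approx 233.01$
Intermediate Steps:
$\sqrt{V + 23403} = \sqrt{30891 + 23403} = \sqrt{54294}$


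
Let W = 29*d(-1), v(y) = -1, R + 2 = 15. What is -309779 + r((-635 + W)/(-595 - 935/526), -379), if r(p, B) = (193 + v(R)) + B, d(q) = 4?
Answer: -309966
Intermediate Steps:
R = 13 (R = -2 + 15 = 13)
W = 116 (W = 29*4 = 116)
r(p, B) = 192 + B (r(p, B) = (193 - 1) + B = 192 + B)
-309779 + r((-635 + W)/(-595 - 935/526), -379) = -309779 + (192 - 379) = -309779 - 187 = -309966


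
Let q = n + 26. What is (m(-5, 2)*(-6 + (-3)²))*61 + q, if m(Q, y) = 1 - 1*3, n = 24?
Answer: -316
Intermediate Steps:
m(Q, y) = -2 (m(Q, y) = 1 - 3 = -2)
q = 50 (q = 24 + 26 = 50)
(m(-5, 2)*(-6 + (-3)²))*61 + q = -2*(-6 + (-3)²)*61 + 50 = -2*(-6 + 9)*61 + 50 = -2*3*61 + 50 = -6*61 + 50 = -366 + 50 = -316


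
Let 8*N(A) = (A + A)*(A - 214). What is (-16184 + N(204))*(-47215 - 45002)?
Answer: 1539470598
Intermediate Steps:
N(A) = A*(-214 + A)/4 (N(A) = ((A + A)*(A - 214))/8 = ((2*A)*(-214 + A))/8 = (2*A*(-214 + A))/8 = A*(-214 + A)/4)
(-16184 + N(204))*(-47215 - 45002) = (-16184 + (¼)*204*(-214 + 204))*(-47215 - 45002) = (-16184 + (¼)*204*(-10))*(-92217) = (-16184 - 510)*(-92217) = -16694*(-92217) = 1539470598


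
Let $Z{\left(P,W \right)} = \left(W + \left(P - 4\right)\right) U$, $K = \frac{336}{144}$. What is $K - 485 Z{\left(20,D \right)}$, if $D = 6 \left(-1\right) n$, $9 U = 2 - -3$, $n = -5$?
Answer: $- \frac{111529}{9} \approx -12392.0$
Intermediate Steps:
$U = \frac{5}{9}$ ($U = \frac{2 - -3}{9} = \frac{2 + 3}{9} = \frac{1}{9} \cdot 5 = \frac{5}{9} \approx 0.55556$)
$K = \frac{7}{3}$ ($K = 336 \cdot \frac{1}{144} = \frac{7}{3} \approx 2.3333$)
$D = 30$ ($D = 6 \left(-1\right) \left(-5\right) = \left(-6\right) \left(-5\right) = 30$)
$Z{\left(P,W \right)} = - \frac{20}{9} + \frac{5 P}{9} + \frac{5 W}{9}$ ($Z{\left(P,W \right)} = \left(W + \left(P - 4\right)\right) \frac{5}{9} = \left(W + \left(-4 + P\right)\right) \frac{5}{9} = \left(-4 + P + W\right) \frac{5}{9} = - \frac{20}{9} + \frac{5 P}{9} + \frac{5 W}{9}$)
$K - 485 Z{\left(20,D \right)} = \frac{7}{3} - 485 \left(- \frac{20}{9} + \frac{5}{9} \cdot 20 + \frac{5}{9} \cdot 30\right) = \frac{7}{3} - 485 \left(- \frac{20}{9} + \frac{100}{9} + \frac{50}{3}\right) = \frac{7}{3} - \frac{111550}{9} = - \frac{111529}{9}$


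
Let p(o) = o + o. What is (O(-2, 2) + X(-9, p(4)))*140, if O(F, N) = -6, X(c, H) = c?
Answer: -2100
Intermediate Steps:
p(o) = 2*o
(O(-2, 2) + X(-9, p(4)))*140 = (-6 - 9)*140 = -15*140 = -2100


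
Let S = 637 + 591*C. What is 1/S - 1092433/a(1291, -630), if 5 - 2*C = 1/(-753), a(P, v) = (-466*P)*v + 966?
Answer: -5771104162/2395171048347 ≈ -0.0024095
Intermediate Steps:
a(P, v) = 966 - 466*P*v (a(P, v) = -466*P*v + 966 = 966 - 466*P*v)
C = 1883/753 (C = 5/2 - ½/(-753) = 5/2 - ½*(-1/753) = 5/2 + 1/1506 = 1883/753 ≈ 2.5007)
S = 530838/251 (S = 637 + 591*(1883/753) = 637 + 370951/251 = 530838/251 ≈ 2114.9)
1/S - 1092433/a(1291, -630) = 1/(530838/251) - 1092433/(966 - 466*1291*(-630)) = 251/530838 - 1092433/(966 + 379011780) = 251/530838 - 1092433/379012746 = -5771104162/2395171048347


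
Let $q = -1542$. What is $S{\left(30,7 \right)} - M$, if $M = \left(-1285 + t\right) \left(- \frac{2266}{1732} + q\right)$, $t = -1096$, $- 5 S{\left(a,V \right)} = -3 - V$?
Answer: $- \frac{3182216673}{866} \approx -3.6746 \cdot 10^{6}$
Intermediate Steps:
$S{\left(a,V \right)} = \frac{3}{5} + \frac{V}{5}$ ($S{\left(a,V \right)} = - \frac{-3 - V}{5} = \frac{3}{5} + \frac{V}{5}$)
$M = \frac{3182218405}{866}$ ($M = \left(-1285 - 1096\right) \left(- \frac{2266}{1732} - 1542\right) = - 2381 \left(\left(-2266\right) \frac{1}{1732} - 1542\right) = - 2381 \left(- \frac{1133}{866} - 1542\right) = \left(-2381\right) \left(- \frac{1336505}{866}\right) = \frac{3182218405}{866} \approx 3.6746 \cdot 10^{6}$)
$S{\left(30,7 \right)} - M = \left(\frac{3}{5} + \frac{1}{5} \cdot 7\right) - \frac{3182218405}{866} = \left(\frac{3}{5} + \frac{7}{5}\right) - \frac{3182218405}{866} = 2 - \frac{3182218405}{866} = - \frac{3182216673}{866}$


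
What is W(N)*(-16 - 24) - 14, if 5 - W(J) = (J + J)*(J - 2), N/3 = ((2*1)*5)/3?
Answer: 6186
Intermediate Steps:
N = 10 (N = 3*(((2*1)*5)/3) = 3*((2*5)*(1/3)) = 3*(10*(1/3)) = 3*(10/3) = 10)
W(J) = 5 - 2*J*(-2 + J) (W(J) = 5 - (J + J)*(J - 2) = 5 - 2*J*(-2 + J))
W(N)*(-16 - 24) - 14 = (5 - 2*10**2 + 4*10)*(-16 - 24) - 14 = (5 - 2*100 + 40)*(-40) - 14 = (5 - 200 + 40)*(-40) - 14 = -155*(-40) - 14 = 6200 - 14 = 6186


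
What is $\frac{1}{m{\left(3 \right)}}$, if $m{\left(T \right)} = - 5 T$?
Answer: $- \frac{1}{15} \approx -0.066667$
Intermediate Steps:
$\frac{1}{m{\left(3 \right)}} = \frac{1}{\left(-5\right) 3} = \frac{1}{-15} = - \frac{1}{15}$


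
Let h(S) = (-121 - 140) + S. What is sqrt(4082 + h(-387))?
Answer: sqrt(3434) ≈ 58.600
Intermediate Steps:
h(S) = -261 + S
sqrt(4082 + h(-387)) = sqrt(4082 + (-261 - 387)) = sqrt(4082 - 648) = sqrt(3434)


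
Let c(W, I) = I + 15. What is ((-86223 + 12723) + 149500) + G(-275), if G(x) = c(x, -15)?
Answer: 76000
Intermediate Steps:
c(W, I) = 15 + I
G(x) = 0 (G(x) = 15 - 15 = 0)
((-86223 + 12723) + 149500) + G(-275) = ((-86223 + 12723) + 149500) + 0 = (-73500 + 149500) + 0 = 76000 + 0 = 76000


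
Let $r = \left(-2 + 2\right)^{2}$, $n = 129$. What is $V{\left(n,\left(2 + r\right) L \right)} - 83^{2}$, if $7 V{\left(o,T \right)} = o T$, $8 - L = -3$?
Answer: $- \frac{45385}{7} \approx -6483.6$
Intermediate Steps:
$L = 11$ ($L = 8 - -3 = 8 + 3 = 11$)
$r = 0$ ($r = 0^{2} = 0$)
$V{\left(o,T \right)} = \frac{T o}{7}$ ($V{\left(o,T \right)} = \frac{o T}{7} = \frac{T o}{7}$)
$V{\left(n,\left(2 + r\right) L \right)} - 83^{2} = \frac{1}{7} \left(2 + 0\right) 11 \cdot 129 - 83^{2} = \frac{1}{7} \cdot 2 \cdot 11 \cdot 129 - 6889 = \frac{1}{7} \cdot 22 \cdot 129 - 6889 = \frac{2838}{7} - 6889 = - \frac{45385}{7}$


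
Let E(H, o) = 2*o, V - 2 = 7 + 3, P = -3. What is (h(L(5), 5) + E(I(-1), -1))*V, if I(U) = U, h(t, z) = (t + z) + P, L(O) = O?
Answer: 60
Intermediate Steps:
h(t, z) = -3 + t + z (h(t, z) = (t + z) - 3 = -3 + t + z)
V = 12 (V = 2 + (7 + 3) = 2 + 10 = 12)
(h(L(5), 5) + E(I(-1), -1))*V = ((-3 + 5 + 5) + 2*(-1))*12 = (7 - 2)*12 = 5*12 = 60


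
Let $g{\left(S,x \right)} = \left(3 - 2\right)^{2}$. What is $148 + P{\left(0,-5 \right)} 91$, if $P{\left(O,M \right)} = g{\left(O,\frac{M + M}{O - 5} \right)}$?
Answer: $239$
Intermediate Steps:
$g{\left(S,x \right)} = 1$ ($g{\left(S,x \right)} = 1^{2} = 1$)
$P{\left(O,M \right)} = 1$
$148 + P{\left(0,-5 \right)} 91 = 148 + 1 \cdot 91 = 148 + 91 = 239$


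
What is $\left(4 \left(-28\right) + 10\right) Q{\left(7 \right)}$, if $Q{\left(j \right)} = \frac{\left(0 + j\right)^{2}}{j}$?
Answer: $-714$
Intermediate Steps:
$Q{\left(j \right)} = j$ ($Q{\left(j \right)} = \frac{j^{2}}{j} = j$)
$\left(4 \left(-28\right) + 10\right) Q{\left(7 \right)} = \left(4 \left(-28\right) + 10\right) 7 = \left(-112 + 10\right) 7 = \left(-102\right) 7 = -714$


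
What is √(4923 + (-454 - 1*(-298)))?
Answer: √4767 ≈ 69.043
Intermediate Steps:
√(4923 + (-454 - 1*(-298))) = √(4923 + (-454 + 298)) = √(4923 - 156) = √4767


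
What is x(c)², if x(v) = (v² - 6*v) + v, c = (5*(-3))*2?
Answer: 1102500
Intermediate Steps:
c = -30 (c = -15*2 = -30)
x(v) = v² - 5*v
x(c)² = (-30*(-5 - 30))² = (-30*(-35))² = 1050² = 1102500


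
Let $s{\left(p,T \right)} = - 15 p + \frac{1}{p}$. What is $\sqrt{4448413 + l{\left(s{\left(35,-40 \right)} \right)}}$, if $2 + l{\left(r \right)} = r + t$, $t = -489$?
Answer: $\frac{4 \sqrt{340503835}}{35} \approx 2108.9$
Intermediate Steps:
$s{\left(p,T \right)} = \frac{1}{p} - 15 p$
$l{\left(r \right)} = -491 + r$ ($l{\left(r \right)} = -2 + \left(r - 489\right) = -2 + \left(-489 + r\right) = -491 + r$)
$\sqrt{4448413 + l{\left(s{\left(35,-40 \right)} \right)}} = \sqrt{4448413 + \left(-491 + \left(\frac{1}{35} - 525\right)\right)} = \sqrt{4448413 - \frac{35559}{35}} = \sqrt{\frac{155658896}{35}} = \frac{4 \sqrt{340503835}}{35}$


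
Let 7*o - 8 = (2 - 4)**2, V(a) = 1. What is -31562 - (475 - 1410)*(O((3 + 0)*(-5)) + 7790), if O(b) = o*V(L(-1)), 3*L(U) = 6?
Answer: 50775836/7 ≈ 7.2537e+6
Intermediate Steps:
L(U) = 2 (L(U) = (1/3)*6 = 2)
o = 12/7 (o = 8/7 + (2 - 4)**2/7 = 8/7 + (1/7)*(-2)**2 = 8/7 + (1/7)*4 = 8/7 + 4/7 = 12/7 ≈ 1.7143)
O(b) = 12/7 (O(b) = (12/7)*1 = 12/7)
-31562 - (475 - 1410)*(O((3 + 0)*(-5)) + 7790) = -31562 - (475 - 1410)*(12/7 + 7790) = -31562 - (-935)*54542/7 = -31562 - 1*(-50996770/7) = -31562 + 50996770/7 = 50775836/7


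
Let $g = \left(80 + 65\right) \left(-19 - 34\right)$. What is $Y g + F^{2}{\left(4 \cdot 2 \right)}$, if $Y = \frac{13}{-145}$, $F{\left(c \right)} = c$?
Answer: $753$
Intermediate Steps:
$g = -7685$ ($g = 145 \left(-53\right) = -7685$)
$Y = - \frac{13}{145}$ ($Y = 13 \left(- \frac{1}{145}\right) = - \frac{13}{145} \approx -0.089655$)
$Y g + F^{2}{\left(4 \cdot 2 \right)} = \left(- \frac{13}{145}\right) \left(-7685\right) + \left(4 \cdot 2\right)^{2} = 689 + 8^{2} = 689 + 64 = 753$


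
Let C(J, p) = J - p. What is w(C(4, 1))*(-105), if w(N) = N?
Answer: -315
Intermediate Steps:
w(C(4, 1))*(-105) = (4 - 1*1)*(-105) = (4 - 1)*(-105) = 3*(-105) = -315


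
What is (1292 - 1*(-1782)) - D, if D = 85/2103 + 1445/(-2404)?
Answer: 15543785783/5055612 ≈ 3074.6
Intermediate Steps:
D = -2834495/5055612 (D = 85*(1/2103) + 1445*(-1/2404) = 85/2103 - 1445/2404 = -2834495/5055612 ≈ -0.56066)
(1292 - 1*(-1782)) - D = (1292 - 1*(-1782)) - 1*(-2834495/5055612) = (1292 + 1782) + 2834495/5055612 = 3074 + 2834495/5055612 = 15543785783/5055612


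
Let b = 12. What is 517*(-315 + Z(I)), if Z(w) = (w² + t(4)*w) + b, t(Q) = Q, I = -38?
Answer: 511313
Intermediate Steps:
Z(w) = 12 + w² + 4*w (Z(w) = (w² + 4*w) + 12 = 12 + w² + 4*w)
517*(-315 + Z(I)) = 517*(-315 + (12 + (-38)² + 4*(-38))) = 517*(-315 + (12 + 1444 - 152)) = 517*(-315 + 1304) = 517*989 = 511313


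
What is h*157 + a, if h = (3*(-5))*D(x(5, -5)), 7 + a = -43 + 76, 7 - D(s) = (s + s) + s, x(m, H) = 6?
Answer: 25931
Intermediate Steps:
D(s) = 7 - 3*s (D(s) = 7 - ((s + s) + s) = 7 - (2*s + s) = 7 - 3*s)
a = 26 (a = -7 + (-43 + 76) = -7 + 33 = 26)
h = 165 (h = (3*(-5))*(7 - 3*6) = -15*(7 - 18) = -15*(-11) = 165)
h*157 + a = 165*157 + 26 = 25905 + 26 = 25931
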